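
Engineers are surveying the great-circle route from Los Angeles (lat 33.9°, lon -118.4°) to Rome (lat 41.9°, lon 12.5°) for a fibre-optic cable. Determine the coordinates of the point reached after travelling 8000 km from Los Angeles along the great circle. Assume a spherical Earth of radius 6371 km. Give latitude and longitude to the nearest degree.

≈ lat 56°, lon -10°

From cos δ = sin φ₁ sin φ₂ + cos φ₁ cos φ₂ cos Δλ, the central angle is δ ≈ 1.603 rad (91.8°). The total great-circle distance is δ·R ≈ 1.603 × 6371 ≈ 10212 km, so the target fraction is f = 8000/10212 ≈ 0.783.
Interpolate at f ≈ 0.783 with slerp weights a = sin((1−f)δ)/sin δ ≈ 0.340, b = sin(fδ)/sin δ ≈ 0.951.
p = a·p₁ + b·p₂ ≈ (0.557, -0.095, 0.825); φ = arcsin(p_z) ≈ 55.60°, λ = atan2(p_y, p_x) ≈ -9.71°.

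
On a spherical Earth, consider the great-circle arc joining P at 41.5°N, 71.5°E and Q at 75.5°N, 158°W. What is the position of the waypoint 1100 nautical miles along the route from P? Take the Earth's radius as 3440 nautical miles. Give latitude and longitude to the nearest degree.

≈ 59°N, 79°E

Write both endpoints as unit vectors p₁, p₂ with components (cos φ cos λ, cos φ sin λ, sin φ).
The central angle between the endpoints is δ = arccos(p₁·p₂) ≈ 1.024 rad (58.7°). The total great-circle distance is δ·R ≈ 1.024 × 3440 ≈ 3523 nmi, so the target fraction is f = 1100/3523 ≈ 0.312.
Interpolate at f ≈ 0.312 with slerp weights a = sin((1−f)δ)/sin δ ≈ 0.758, b = sin(fδ)/sin δ ≈ 0.368.
p = a·p₁ + b·p₂ ≈ (0.095, 0.504, 0.859); φ = arcsin(p_z) ≈ 59.15°, λ = atan2(p_y, p_x) ≈ 79.35°.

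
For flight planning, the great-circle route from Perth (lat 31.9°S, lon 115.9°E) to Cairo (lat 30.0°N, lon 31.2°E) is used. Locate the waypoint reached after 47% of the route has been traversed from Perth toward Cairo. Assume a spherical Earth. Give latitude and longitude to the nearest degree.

Write both endpoints as unit vectors p₁, p₂ with components (cos φ cos λ, cos φ sin λ, sin φ).
The central angle between the endpoints is δ = arccos(p₁·p₂) ≈ 1.768 rad (101.3°).
Interpolate at f = 0.47 with slerp weights a = sin((1−f)δ)/sin δ ≈ 0.822, b = sin(fδ)/sin δ ≈ 0.753.
p = a·p₁ + b·p₂ ≈ (0.253, 0.966, -0.058); φ = arcsin(p_z) ≈ -3.31°, λ = atan2(p_y, p_x) ≈ 75.30°.

≈ lat 3°S, lon 75°E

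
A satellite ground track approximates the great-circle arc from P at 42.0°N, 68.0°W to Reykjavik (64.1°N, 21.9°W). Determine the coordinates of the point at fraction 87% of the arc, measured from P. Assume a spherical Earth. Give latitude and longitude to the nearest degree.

The haversine formula gives a central angle δ ≈ 0.597 rad (34.2°) between the endpoints.
Interpolate at f = 0.87 with slerp weights a = sin((1−f)δ)/sin δ ≈ 0.138, b = sin(fδ)/sin δ ≈ 0.883.
p = a·p₁ + b·p₂ ≈ (0.396, -0.239, 0.887); φ = arcsin(p_z) ≈ 62.44°, λ = atan2(p_y, p_x) ≈ -31.08°.

≈ 62°N, 31°W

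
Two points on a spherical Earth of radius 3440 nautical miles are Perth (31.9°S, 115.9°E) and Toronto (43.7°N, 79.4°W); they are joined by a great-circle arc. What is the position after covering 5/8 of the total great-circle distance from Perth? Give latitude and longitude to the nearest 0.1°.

The haversine formula gives a central angle δ ≈ 2.848 rad (163.2°) between the endpoints.
Interpolate at f = 5/8 with slerp weights a = sin((1−f)δ)/sin δ ≈ 3.024, b = sin(fδ)/sin δ ≈ 3.377.
p = a·p₁ + b·p₂ ≈ (-0.672, -0.090, 0.735); φ = arcsin(p_z) ≈ 47.28°, λ = atan2(p_y, p_x) ≈ -172.39°.

≈ (47.3°N, 172.4°W)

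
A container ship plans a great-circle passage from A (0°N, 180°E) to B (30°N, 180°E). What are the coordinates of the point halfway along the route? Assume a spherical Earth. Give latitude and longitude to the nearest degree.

≈ (15°N, 180°E)

Convert each endpoint to a unit vector on the sphere (x = cos φ cos λ, y = cos φ sin λ, z = sin φ).
The central angle between the endpoints is δ = arccos(p₁·p₂) ≈ 0.524 rad (30.0°).
Interpolate at f = 1/2 with slerp weights a = sin((1−f)δ)/sin δ ≈ 0.518, b = sin(fδ)/sin δ ≈ 0.518.
p = a·p₁ + b·p₂ ≈ (-0.966, 0.000, 0.259); φ = arcsin(p_z) ≈ 15.00°, λ = atan2(p_y, p_x) ≈ 180.00°.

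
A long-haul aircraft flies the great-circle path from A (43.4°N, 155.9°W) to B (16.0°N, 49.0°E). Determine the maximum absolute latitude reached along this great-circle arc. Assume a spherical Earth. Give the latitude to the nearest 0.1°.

The great circle lies in the plane with unit normal n̂ = (p₁ × p₂)/|p₁ × p₂|.
Here n̂_z ≈ -0.328; the vertex latitude is φ_max = arccos|n̂_z| ≈ 70.8°.
Check via Clairaut: cos φ_max = |cos φ₁| · sin C = cos(43.4°)·sin(26.9°) ≈ 0.328, again giving ≈ 70.8°.

≈ 70.8°N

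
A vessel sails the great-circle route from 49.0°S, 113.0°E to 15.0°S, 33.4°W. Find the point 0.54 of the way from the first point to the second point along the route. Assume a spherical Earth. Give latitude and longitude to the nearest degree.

≈ 58°S, 1°E

Write both endpoints as unit vectors p₁, p₂ with components (cos φ cos λ, cos φ sin λ, sin φ).
The central angle between the endpoints is δ = arccos(p₁·p₂) ≈ 1.910 rad (109.4°).
Interpolate at f = 0.54 with slerp weights a = sin((1−f)δ)/sin δ ≈ 0.816, b = sin(fδ)/sin δ ≈ 0.910.
p = a·p₁ + b·p₂ ≈ (0.524, 0.009, -0.851); φ = arcsin(p_z) ≈ -58.37°, λ = atan2(p_y, p_x) ≈ 1.01°.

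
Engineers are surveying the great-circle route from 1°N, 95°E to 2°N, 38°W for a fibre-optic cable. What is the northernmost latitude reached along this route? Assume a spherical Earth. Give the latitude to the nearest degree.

≈ 4°N

The great circle lies in the plane with unit normal n̂ = (p₁ × p₂)/|p₁ × p₂|.
Here n̂_z ≈ -0.998; the vertex latitude is φ_max = arccos|n̂_z| ≈ 3.8°.
Check via Clairaut: cos φ_max = |cos φ₁| · sin C = cos(1.0°)·sin(86.3°) ≈ 0.998, again giving ≈ 3.8°.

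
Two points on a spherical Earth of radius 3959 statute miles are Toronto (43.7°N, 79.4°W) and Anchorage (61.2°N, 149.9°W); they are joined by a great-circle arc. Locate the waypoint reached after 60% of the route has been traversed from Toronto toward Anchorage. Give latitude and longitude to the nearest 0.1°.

Convert each endpoint to a unit vector on the sphere (x = cos φ cos λ, y = cos φ sin λ, z = sin φ).
The central angle between the endpoints is δ = arccos(p₁·p₂) ≈ 0.765 rad (43.8°).
Interpolate at f = 0.60 with slerp weights a = sin((1−f)δ)/sin δ ≈ 0.435, b = sin(fδ)/sin δ ≈ 0.640.
p = a·p₁ + b·p₂ ≈ (-0.209, -0.464, 0.861); φ = arcsin(p_z) ≈ 59.44°, λ = atan2(p_y, p_x) ≈ -114.24°.

≈ 59.4°N, 114.2°W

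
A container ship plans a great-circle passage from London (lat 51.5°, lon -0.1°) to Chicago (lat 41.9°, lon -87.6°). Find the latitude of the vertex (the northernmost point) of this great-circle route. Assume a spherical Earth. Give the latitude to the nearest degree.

The great circle lies in the plane with unit normal n̂ = (p₁ × p₂)/|p₁ × p₂|.
Here n̂_z ≈ -0.551; the vertex latitude is φ_max = arccos|n̂_z| ≈ 56.6°.
Check via Clairaut: cos φ_max = |cos φ₁| · sin C = cos(51.5°)·sin(62.3°) ≈ 0.551, again giving ≈ 56.6°.

≈ 57°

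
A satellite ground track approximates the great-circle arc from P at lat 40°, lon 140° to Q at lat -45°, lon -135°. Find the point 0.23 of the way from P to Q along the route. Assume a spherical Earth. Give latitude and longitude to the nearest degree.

From cos δ = sin φ₁ sin φ₂ + cos φ₁ cos φ₂ cos Δλ, the central angle is δ ≈ 1.990 rad (114.0°).
Interpolate at f = 0.23 with slerp weights a = sin((1−f)δ)/sin δ ≈ 1.094, b = sin(fδ)/sin δ ≈ 0.484.
p = a·p₁ + b·p₂ ≈ (-0.884, 0.297, 0.361); φ = arcsin(p_z) ≈ 21.17°, λ = atan2(p_y, p_x) ≈ 161.44°.

≈ lat 21°, lon 161°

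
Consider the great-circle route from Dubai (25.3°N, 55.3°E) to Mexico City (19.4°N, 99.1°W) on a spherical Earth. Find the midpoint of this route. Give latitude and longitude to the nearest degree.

≈ (62°N, 27°W)

Convert each endpoint to a unit vector on the sphere (x = cos φ cos λ, y = cos φ sin λ, z = sin φ).
The central angle between the endpoints is δ = arccos(p₁·p₂) ≈ 2.249 rad (128.8°).
Interpolate at f = 1/2 with slerp weights a = sin((1−f)δ)/sin δ ≈ 1.158, b = sin(fδ)/sin δ ≈ 1.158.
p = a·p₁ + b·p₂ ≈ (0.423, -0.218, 0.879); φ = arcsin(p_z) ≈ 61.58°, λ = atan2(p_y, p_x) ≈ -27.23°.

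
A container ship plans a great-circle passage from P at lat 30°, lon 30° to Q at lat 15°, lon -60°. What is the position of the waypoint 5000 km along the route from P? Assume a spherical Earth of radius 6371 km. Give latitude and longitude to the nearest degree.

Convert each endpoint to a unit vector on the sphere (x = cos φ cos λ, y = cos φ sin λ, z = sin φ).
The central angle between the endpoints is δ = arccos(p₁·p₂) ≈ 1.441 rad (82.6°). The total great-circle distance is δ·R ≈ 1.441 × 6371 ≈ 9181 km, so the target fraction is f = 5000/9181 ≈ 0.545.
Interpolate at f ≈ 0.545 with slerp weights a = sin((1−f)δ)/sin δ ≈ 0.615, b = sin(fδ)/sin δ ≈ 0.713.
p = a·p₁ + b·p₂ ≈ (0.806, -0.330, 0.492); φ = arcsin(p_z) ≈ 29.48°, λ = atan2(p_y, p_x) ≈ -22.26°.

≈ lat 29°, lon -22°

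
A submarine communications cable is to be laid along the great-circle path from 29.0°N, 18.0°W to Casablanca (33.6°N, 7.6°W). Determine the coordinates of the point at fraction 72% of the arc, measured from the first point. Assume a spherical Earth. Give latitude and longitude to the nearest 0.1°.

From cos δ = sin φ₁ sin φ₂ + cos φ₁ cos φ₂ cos Δλ, the central angle is δ ≈ 0.175 rad (10.0°).
Interpolate at f = 0.72 with slerp weights a = sin((1−f)δ)/sin δ ≈ 0.281, b = sin(fδ)/sin δ ≈ 0.722.
p = a·p₁ + b·p₂ ≈ (0.830, -0.156, 0.536); φ = arcsin(p_z) ≈ 32.40°, λ = atan2(p_y, p_x) ≈ -10.62°.

≈ 32.4°N, 10.6°W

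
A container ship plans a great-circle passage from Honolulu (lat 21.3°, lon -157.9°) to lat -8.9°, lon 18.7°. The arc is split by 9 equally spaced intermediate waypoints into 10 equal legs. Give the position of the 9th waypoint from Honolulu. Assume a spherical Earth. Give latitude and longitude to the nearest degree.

≈ lat 7°, lon 15°

Write both endpoints as unit vectors p₁, p₂ with components (cos φ cos λ, cos φ sin λ, sin φ).
The central angle between the endpoints is δ = arccos(p₁·p₂) ≈ 2.918 rad (167.2°).
Interpolate at f = 9/10 with slerp weights a = sin((1−f)δ)/sin δ ≈ 1.296, b = sin(fδ)/sin δ ≈ 2.221.
p = a·p₁ + b·p₂ ≈ (0.960, 0.249, 0.127); φ = arcsin(p_z) ≈ 7.30°, λ = atan2(p_y, p_x) ≈ 14.56°.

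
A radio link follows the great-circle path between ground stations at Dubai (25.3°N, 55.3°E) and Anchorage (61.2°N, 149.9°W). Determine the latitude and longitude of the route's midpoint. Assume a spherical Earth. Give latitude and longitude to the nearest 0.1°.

Convert each endpoint to a unit vector on the sphere (x = cos φ cos λ, y = cos φ sin λ, z = sin φ).
The central angle between the endpoints is δ = arccos(p₁·p₂) ≈ 1.590 rad (91.1°).
Interpolate at f = 1/2 with slerp weights a = sin((1−f)δ)/sin δ ≈ 0.714, b = sin(fδ)/sin δ ≈ 0.714.
p = a·p₁ + b·p₂ ≈ (0.070, 0.358, 0.931); φ = arcsin(p_z) ≈ 68.59°, λ = atan2(p_y, p_x) ≈ 78.96°.

≈ (68.6°N, 79.0°E)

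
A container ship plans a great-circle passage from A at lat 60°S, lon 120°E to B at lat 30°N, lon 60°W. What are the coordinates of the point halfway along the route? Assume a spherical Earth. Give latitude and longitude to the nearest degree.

≈ lat 45°S, lon 60°W

The haversine formula gives a central angle δ ≈ 2.618 rad (150.0°) between the endpoints.
Interpolate at f = 1/2 with slerp weights a = sin((1−f)δ)/sin δ ≈ 1.932, b = sin(fδ)/sin δ ≈ 1.932.
p = a·p₁ + b·p₂ ≈ (0.354, -0.612, -0.707); φ = arcsin(p_z) ≈ -45.00°, λ = atan2(p_y, p_x) ≈ -60.00°.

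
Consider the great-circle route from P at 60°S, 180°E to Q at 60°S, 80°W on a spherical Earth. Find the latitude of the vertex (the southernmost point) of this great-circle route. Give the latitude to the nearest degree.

The great circle lies in the plane with unit normal n̂ = (p₁ × p₂)/|p₁ × p₂|.
Here n̂_z ≈ +0.348; the vertex latitude is φ_max = arccos|n̂_z| ≈ 69.6°.
Check via Clairaut: cos φ_max = |cos φ₁| · sin C = cos(60.0°)·sin(135.9°) ≈ 0.348, again giving ≈ 69.6°.

≈ 70°S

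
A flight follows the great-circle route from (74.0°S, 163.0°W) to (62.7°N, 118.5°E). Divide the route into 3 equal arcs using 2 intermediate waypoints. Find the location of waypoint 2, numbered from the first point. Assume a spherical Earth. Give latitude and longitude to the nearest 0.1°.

Write both endpoints as unit vectors p₁, p₂ with components (cos φ cos λ, cos φ sin λ, sin φ).
The central angle between the endpoints is δ = arccos(p₁·p₂) ≈ 2.548 rad (146.0°).
Interpolate at f = 2/3 with slerp weights a = sin((1−f)δ)/sin δ ≈ 1.343, b = sin(fδ)/sin δ ≈ 1.773.
p = a·p₁ + b·p₂ ≈ (-0.742, 0.607, 0.285); φ = arcsin(p_z) ≈ 16.58°, λ = atan2(p_y, p_x) ≈ 140.73°.

≈ (16.6°N, 140.7°E)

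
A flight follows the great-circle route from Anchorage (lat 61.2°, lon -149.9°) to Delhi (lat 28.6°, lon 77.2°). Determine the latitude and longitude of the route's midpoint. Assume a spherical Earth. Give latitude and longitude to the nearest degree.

≈ lat 64°, lon 110°

Write both endpoints as unit vectors p₁, p₂ with components (cos φ cos λ, cos φ sin λ, sin φ).
The central angle between the endpoints is δ = arccos(p₁·p₂) ≈ 1.439 rad (82.4°).
Interpolate at f = 1/2 with slerp weights a = sin((1−f)δ)/sin δ ≈ 0.665, b = sin(fδ)/sin δ ≈ 0.665.
p = a·p₁ + b·p₂ ≈ (-0.148, 0.409, 0.901); φ = arcsin(p_z) ≈ 64.25°, λ = atan2(p_y, p_x) ≈ 109.88°.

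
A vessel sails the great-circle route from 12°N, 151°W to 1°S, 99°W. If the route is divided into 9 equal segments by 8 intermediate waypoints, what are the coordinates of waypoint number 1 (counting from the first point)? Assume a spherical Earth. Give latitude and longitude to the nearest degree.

From cos δ = sin φ₁ sin φ₂ + cos φ₁ cos φ₂ cos Δλ, the central angle is δ ≈ 0.929 rad (53.2°).
Interpolate at f = 1/9 with slerp weights a = sin((1−f)δ)/sin δ ≈ 0.918, b = sin(fδ)/sin δ ≈ 0.129.
p = a·p₁ + b·p₂ ≈ (-0.805, -0.562, 0.189); φ = arcsin(p_z) ≈ 10.87°, λ = atan2(p_y, p_x) ≈ -145.08°.

≈ 11°N, 145°W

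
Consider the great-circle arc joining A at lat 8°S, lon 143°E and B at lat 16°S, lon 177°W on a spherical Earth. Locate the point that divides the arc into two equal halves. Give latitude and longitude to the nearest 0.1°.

≈ lat 12.7°S, lon 162.7°E

Convert each endpoint to a unit vector on the sphere (x = cos φ cos λ, y = cos φ sin λ, z = sin φ).
The central angle between the endpoints is δ = arccos(p₁·p₂) ≈ 0.696 rad (39.9°).
Interpolate at f = 1/2 with slerp weights a = sin((1−f)δ)/sin δ ≈ 0.532, b = sin(fδ)/sin δ ≈ 0.532.
p = a·p₁ + b·p₂ ≈ (-0.931, 0.290, -0.221); φ = arcsin(p_z) ≈ -12.75°, λ = atan2(p_y, p_x) ≈ 162.69°.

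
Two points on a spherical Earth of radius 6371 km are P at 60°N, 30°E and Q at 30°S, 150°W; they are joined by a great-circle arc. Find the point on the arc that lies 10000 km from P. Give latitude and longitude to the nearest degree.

≈ 30°N, 150°W

The haversine formula gives a central angle δ ≈ 2.618 rad (150.0°) between the endpoints. The total great-circle distance is δ·R ≈ 2.618 × 6371 ≈ 16679 km, so the target fraction is f = 10000/16679 ≈ 0.600.
Interpolate at f ≈ 0.600 with slerp weights a = sin((1−f)δ)/sin δ ≈ 1.733, b = sin(fδ)/sin δ ≈ 2.000.
p = a·p₁ + b·p₂ ≈ (-0.749, -0.433, 0.501); φ = arcsin(p_z) ≈ 30.07°, λ = atan2(p_y, p_x) ≈ -150.00°.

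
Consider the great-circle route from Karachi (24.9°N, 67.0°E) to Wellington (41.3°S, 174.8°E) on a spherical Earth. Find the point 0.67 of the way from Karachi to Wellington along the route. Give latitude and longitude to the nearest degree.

Write both endpoints as unit vectors p₁, p₂ with components (cos φ cos λ, cos φ sin λ, sin φ).
The central angle between the endpoints is δ = arccos(p₁·p₂) ≈ 2.079 rad (119.1°).
Interpolate at f = 0.67 with slerp weights a = sin((1−f)δ)/sin δ ≈ 0.725, b = sin(fδ)/sin δ ≈ 1.126.
p = a·p₁ + b·p₂ ≈ (-0.586, 0.682, -0.438); φ = arcsin(p_z) ≈ -25.99°, λ = atan2(p_y, p_x) ≈ 130.66°.

≈ (26°S, 131°E)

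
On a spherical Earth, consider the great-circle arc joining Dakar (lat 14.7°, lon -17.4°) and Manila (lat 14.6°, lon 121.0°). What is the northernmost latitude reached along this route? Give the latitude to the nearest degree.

≈ 36°

The great circle lies in the plane with unit normal n̂ = (p₁ × p₂)/|p₁ × p₂|.
Here n̂_z ≈ +0.805; the vertex latitude is φ_max = arccos|n̂_z| ≈ 36.4°.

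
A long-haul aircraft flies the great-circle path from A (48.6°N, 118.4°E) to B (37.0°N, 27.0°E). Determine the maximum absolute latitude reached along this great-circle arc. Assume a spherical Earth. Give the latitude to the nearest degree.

≈ 54°N

The great circle lies in the plane with unit normal n̂ = (p₁ × p₂)/|p₁ × p₂|.
Here n̂_z ≈ -0.587; the vertex latitude is φ_max = arccos|n̂_z| ≈ 54.0°.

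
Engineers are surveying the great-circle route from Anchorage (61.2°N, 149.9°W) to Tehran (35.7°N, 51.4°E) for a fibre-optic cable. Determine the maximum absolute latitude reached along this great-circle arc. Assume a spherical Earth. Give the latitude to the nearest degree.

≈ 82°N

The great circle lies in the plane with unit normal n̂ = (p₁ × p₂)/|p₁ × p₂|.
Here n̂_z ≈ -0.144; the vertex latitude is φ_max = arccos|n̂_z| ≈ 81.7°.
Check via Clairaut: cos φ_max = |cos φ₁| · sin C = cos(61.2°)·sin(17.4°) ≈ 0.144, again giving ≈ 81.7°.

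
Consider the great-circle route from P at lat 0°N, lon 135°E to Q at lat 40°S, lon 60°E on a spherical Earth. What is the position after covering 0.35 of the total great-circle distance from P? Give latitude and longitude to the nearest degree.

Write both endpoints as unit vectors p₁, p₂ with components (cos φ cos λ, cos φ sin λ, sin φ).
The central angle between the endpoints is δ = arccos(p₁·p₂) ≈ 1.371 rad (78.6°).
Interpolate at f = 0.35 with slerp weights a = sin((1−f)δ)/sin δ ≈ 0.794, b = sin(fδ)/sin δ ≈ 0.471.
p = a·p₁ + b·p₂ ≈ (-0.381, 0.874, -0.303); φ = arcsin(p_z) ≈ -17.63°, λ = atan2(p_y, p_x) ≈ 113.55°.

≈ lat 18°S, lon 114°E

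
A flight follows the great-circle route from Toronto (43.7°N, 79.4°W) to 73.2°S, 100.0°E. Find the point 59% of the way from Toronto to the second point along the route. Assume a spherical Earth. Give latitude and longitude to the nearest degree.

≈ 45°S, 79°W

Write both endpoints as unit vectors p₁, p₂ with components (cos φ cos λ, cos φ sin λ, sin φ).
The central angle between the endpoints is δ = arccos(p₁·p₂) ≈ 2.627 rad (150.5°).
Interpolate at f = 0.59 with slerp weights a = sin((1−f)δ)/sin δ ≈ 1.788, b = sin(fδ)/sin δ ≈ 2.030.
p = a·p₁ + b·p₂ ≈ (0.136, -0.693, -0.708); φ = arcsin(p_z) ≈ -45.09°, λ = atan2(p_y, p_x) ≈ -78.90°.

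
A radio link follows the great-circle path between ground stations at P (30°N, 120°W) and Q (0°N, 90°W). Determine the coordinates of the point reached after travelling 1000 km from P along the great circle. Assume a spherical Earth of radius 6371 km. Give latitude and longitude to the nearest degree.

Write both endpoints as unit vectors p₁, p₂ with components (cos φ cos λ, cos φ sin λ, sin φ).
The central angle between the endpoints is δ = arccos(p₁·p₂) ≈ 0.723 rad (41.4°). The total great-circle distance is δ·R ≈ 0.723 × 6371 ≈ 4605 km, so the target fraction is f = 1000/4605 ≈ 0.217.
Interpolate at f ≈ 0.217 with slerp weights a = sin((1−f)δ)/sin δ ≈ 0.810, b = sin(fδ)/sin δ ≈ 0.236.
p = a·p₁ + b·p₂ ≈ (-0.351, -0.844, 0.405); φ = arcsin(p_z) ≈ 23.91°, λ = atan2(p_y, p_x) ≈ -112.57°.

≈ (24°N, 113°W)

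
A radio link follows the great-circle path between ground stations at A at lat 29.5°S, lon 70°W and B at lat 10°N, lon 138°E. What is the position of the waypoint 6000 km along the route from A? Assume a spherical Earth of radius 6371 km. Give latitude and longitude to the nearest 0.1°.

Write both endpoints as unit vectors p₁, p₂ with components (cos φ cos λ, cos φ sin λ, sin φ).
The central angle between the endpoints is δ = arccos(p₁·p₂) ≈ 2.572 rad (147.4°). The total great-circle distance is δ·R ≈ 2.572 × 6371 ≈ 16388 km, so the target fraction is f = 6000/16388 ≈ 0.366.
Interpolate at f ≈ 0.366 with slerp weights a = sin((1−f)δ)/sin δ ≈ 1.852, b = sin(fδ)/sin δ ≈ 1.500.
p = a·p₁ + b·p₂ ≈ (-0.547, -0.526, -0.651); φ = arcsin(p_z) ≈ -40.65°, λ = atan2(p_y, p_x) ≈ -136.10°.

≈ lat 40.7°S, lon 136.1°W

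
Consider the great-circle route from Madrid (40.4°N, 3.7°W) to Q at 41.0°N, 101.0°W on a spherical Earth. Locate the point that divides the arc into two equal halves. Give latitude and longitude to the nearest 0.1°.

Write both endpoints as unit vectors p₁, p₂ with components (cos φ cos λ, cos φ sin λ, sin φ).
The central angle between the endpoints is δ = arccos(p₁·p₂) ≈ 1.211 rad (69.4°).
Interpolate at f = 1/2 with slerp weights a = sin((1−f)δ)/sin δ ≈ 0.608, b = sin(fδ)/sin δ ≈ 0.608.
p = a·p₁ + b·p₂ ≈ (0.375, -0.480, 0.793); φ = arcsin(p_z) ≈ 52.47°, λ = atan2(p_y, p_x) ≈ -52.06°.

≈ 52.5°N, 52.1°W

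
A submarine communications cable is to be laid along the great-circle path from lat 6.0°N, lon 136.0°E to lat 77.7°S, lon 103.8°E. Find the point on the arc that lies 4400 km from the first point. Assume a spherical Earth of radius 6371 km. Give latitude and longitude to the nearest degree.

Convert each endpoint to a unit vector on the sphere (x = cos φ cos λ, y = cos φ sin λ, z = sin φ).
The central angle between the endpoints is δ = arccos(p₁·p₂) ≈ 1.494 rad (85.6°). The total great-circle distance is δ·R ≈ 1.494 × 6371 ≈ 9516 km, so the target fraction is f = 4400/9516 ≈ 0.462.
Interpolate at f ≈ 0.462 with slerp weights a = sin((1−f)δ)/sin δ ≈ 0.722, b = sin(fδ)/sin δ ≈ 0.639.
p = a·p₁ + b·p₂ ≈ (-0.549, 0.631, -0.549); φ = arcsin(p_z) ≈ -33.29°, λ = atan2(p_y, p_x) ≈ 131.02°.

≈ lat 33°S, lon 131°E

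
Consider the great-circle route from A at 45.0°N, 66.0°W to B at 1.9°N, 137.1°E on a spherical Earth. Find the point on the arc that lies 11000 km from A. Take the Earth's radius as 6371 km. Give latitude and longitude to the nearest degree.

≈ 30°N, 149°E

Write both endpoints as unit vectors p₁, p₂ with components (cos φ cos λ, cos φ sin λ, sin φ).
The central angle between the endpoints is δ = arccos(p₁·p₂) ≈ 2.248 rad (128.8°). The total great-circle distance is δ·R ≈ 2.248 × 6371 ≈ 14322 km, so the target fraction is f = 11000/14322 ≈ 0.768.
Interpolate at f ≈ 0.768 with slerp weights a = sin((1−f)δ)/sin δ ≈ 0.639, b = sin(fδ)/sin δ ≈ 1.268.
p = a·p₁ + b·p₂ ≈ (-0.744, 0.450, 0.494); φ = arcsin(p_z) ≈ 29.60°, λ = atan2(p_y, p_x) ≈ 148.87°.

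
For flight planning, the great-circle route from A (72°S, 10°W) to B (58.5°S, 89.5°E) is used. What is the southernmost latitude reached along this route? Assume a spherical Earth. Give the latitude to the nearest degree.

The great circle lies in the plane with unit normal n̂ = (p₁ × p₂)/|p₁ × p₂|.
Here n̂_z ≈ +0.257; the vertex latitude is φ_max = arccos|n̂_z| ≈ 75.1°.
Check via Clairaut: cos φ_max = |cos φ₁| · sin C = cos(72.0°)·sin(123.8°) ≈ 0.257, again giving ≈ 75.1°.

≈ 75°S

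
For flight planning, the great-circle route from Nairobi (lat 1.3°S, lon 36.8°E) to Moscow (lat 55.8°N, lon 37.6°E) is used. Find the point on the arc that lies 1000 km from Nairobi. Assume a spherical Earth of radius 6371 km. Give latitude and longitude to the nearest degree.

≈ lat 8°N, lon 37°E

The haversine formula gives a central angle δ ≈ 0.997 rad (57.1°) between the endpoints. The total great-circle distance is δ·R ≈ 0.997 × 6371 ≈ 6350 km, so the target fraction is f = 1000/6350 ≈ 0.157.
Interpolate at f ≈ 0.157 with slerp weights a = sin((1−f)δ)/sin δ ≈ 0.887, b = sin(fδ)/sin δ ≈ 0.186.
p = a·p₁ + b·p₂ ≈ (0.793, 0.595, 0.134); φ = arcsin(p_z) ≈ 7.69°, λ = atan2(p_y, p_x) ≈ 36.88°.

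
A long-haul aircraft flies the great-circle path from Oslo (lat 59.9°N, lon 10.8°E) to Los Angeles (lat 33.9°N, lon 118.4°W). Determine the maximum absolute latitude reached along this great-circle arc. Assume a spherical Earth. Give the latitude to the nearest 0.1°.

The great circle lies in the plane with unit normal n̂ = (p₁ × p₂)/|p₁ × p₂|.
Here n̂_z ≈ -0.331; the vertex latitude is φ_max = arccos|n̂_z| ≈ 70.7°.
Check via Clairaut: cos φ_max = |cos φ₁| · sin C = cos(59.9°)·sin(41.2°) ≈ 0.331, again giving ≈ 70.7°.

≈ 70.7°N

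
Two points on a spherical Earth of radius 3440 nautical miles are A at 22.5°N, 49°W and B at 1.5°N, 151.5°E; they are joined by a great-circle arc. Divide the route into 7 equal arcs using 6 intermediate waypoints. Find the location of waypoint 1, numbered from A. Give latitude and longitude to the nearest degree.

≈ 37°N, 67°W

From cos δ = sin φ₁ sin φ₂ + cos φ₁ cos φ₂ cos Δλ, the central angle is δ ≈ 2.596 rad (148.8°).
Interpolate at f = 1/7 with slerp weights a = sin((1−f)δ)/sin δ ≈ 1.530, b = sin(fδ)/sin δ ≈ 0.699.
p = a·p₁ + b·p₂ ≈ (0.313, -0.733, 0.604); φ = arcsin(p_z) ≈ 37.14°, λ = atan2(p_y, p_x) ≈ -66.88°.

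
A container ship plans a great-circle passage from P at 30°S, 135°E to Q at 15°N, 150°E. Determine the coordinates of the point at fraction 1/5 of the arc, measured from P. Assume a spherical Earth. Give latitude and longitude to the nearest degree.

Write both endpoints as unit vectors p₁, p₂ with components (cos φ cos λ, cos φ sin λ, sin φ).
The central angle between the endpoints is δ = arccos(p₁·p₂) ≈ 0.825 rad (47.3°).
Interpolate at f = 1/5 with slerp weights a = sin((1−f)δ)/sin δ ≈ 0.835, b = sin(fδ)/sin δ ≈ 0.224.
p = a·p₁ + b·p₂ ≈ (-0.698, 0.619, -0.359); φ = arcsin(p_z) ≈ -21.07°, λ = atan2(p_y, p_x) ≈ 138.43°.

≈ 21°S, 138°E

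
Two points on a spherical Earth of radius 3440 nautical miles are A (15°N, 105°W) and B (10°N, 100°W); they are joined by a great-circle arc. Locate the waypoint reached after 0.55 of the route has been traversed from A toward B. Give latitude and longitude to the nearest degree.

≈ (12°N, 102°W)

Convert each endpoint to a unit vector on the sphere (x = cos φ cos λ, y = cos φ sin λ, z = sin φ).
The central angle between the endpoints is δ = arccos(p₁·p₂) ≈ 0.122 rad (7.0°).
Interpolate at f = 0.55 with slerp weights a = sin((1−f)δ)/sin δ ≈ 0.451, b = sin(fδ)/sin δ ≈ 0.551.
p = a·p₁ + b·p₂ ≈ (-0.207, -0.955, 0.212); φ = arcsin(p_z) ≈ 12.26°, λ = atan2(p_y, p_x) ≈ -102.23°.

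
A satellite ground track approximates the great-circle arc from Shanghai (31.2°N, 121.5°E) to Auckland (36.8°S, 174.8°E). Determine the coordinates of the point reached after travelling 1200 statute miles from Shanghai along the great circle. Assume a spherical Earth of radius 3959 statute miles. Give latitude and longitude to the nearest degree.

Convert each endpoint to a unit vector on the sphere (x = cos φ cos λ, y = cos φ sin λ, z = sin φ).
The central angle between the endpoints is δ = arccos(p₁·p₂) ≈ 1.472 rad (84.3°). The total great-circle distance is δ·R ≈ 1.472 × 3959 ≈ 5826 mi, so the target fraction is f = 1200/5826 ≈ 0.206.
Interpolate at f ≈ 0.206 with slerp weights a = sin((1−f)δ)/sin δ ≈ 0.925, b = sin(fδ)/sin δ ≈ 0.300.
p = a·p₁ + b·p₂ ≈ (-0.652, 0.696, 0.299); φ = arcsin(p_z) ≈ 17.42°, λ = atan2(p_y, p_x) ≈ 133.14°.

≈ (17°N, 133°E)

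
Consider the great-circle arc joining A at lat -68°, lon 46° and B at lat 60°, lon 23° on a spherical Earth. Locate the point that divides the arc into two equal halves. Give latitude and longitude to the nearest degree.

≈ lat -4°, lon 33°

Convert each endpoint to a unit vector on the sphere (x = cos φ cos λ, y = cos φ sin λ, z = sin φ).
The central angle between the endpoints is δ = arccos(p₁·p₂) ≈ 2.253 rad (129.1°).
Interpolate at f = 1/2 with slerp weights a = sin((1−f)δ)/sin δ ≈ 1.163, b = sin(fδ)/sin δ ≈ 1.163.
p = a·p₁ + b·p₂ ≈ (0.838, 0.541, -0.071); φ = arcsin(p_z) ≈ -4.08°, λ = atan2(p_y, p_x) ≈ 32.83°.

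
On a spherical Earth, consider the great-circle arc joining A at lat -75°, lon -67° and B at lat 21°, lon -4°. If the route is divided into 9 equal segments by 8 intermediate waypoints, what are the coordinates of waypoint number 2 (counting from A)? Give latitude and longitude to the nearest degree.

Write both endpoints as unit vectors p₁, p₂ with components (cos φ cos λ, cos φ sin λ, sin φ).
The central angle between the endpoints is δ = arccos(p₁·p₂) ≈ 1.810 rad (103.7°).
Interpolate at f = 2/9 with slerp weights a = sin((1−f)δ)/sin δ ≈ 1.015, b = sin(fδ)/sin δ ≈ 0.403.
p = a·p₁ + b·p₂ ≈ (0.478, -0.268, -0.837); φ = arcsin(p_z) ≈ -56.78°, λ = atan2(p_y, p_x) ≈ -29.30°.

≈ lat -57°, lon -29°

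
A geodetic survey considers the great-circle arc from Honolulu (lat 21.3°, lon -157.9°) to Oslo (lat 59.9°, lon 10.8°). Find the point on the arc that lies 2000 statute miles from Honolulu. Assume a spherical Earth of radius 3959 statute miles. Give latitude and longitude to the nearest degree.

The haversine formula gives a central angle δ ≈ 1.715 rad (98.3°) between the endpoints. The total great-circle distance is δ·R ≈ 1.715 × 3959 ≈ 6791 mi, so the target fraction is f = 2000/6791 ≈ 0.295.
Interpolate at f ≈ 0.295 with slerp weights a = sin((1−f)δ)/sin δ ≈ 0.945, b = sin(fδ)/sin δ ≈ 0.489.
p = a·p₁ + b·p₂ ≈ (-0.575, -0.285, 0.767); φ = arcsin(p_z) ≈ 50.05°, λ = atan2(p_y, p_x) ≈ -153.61°.

≈ lat 50°, lon -154°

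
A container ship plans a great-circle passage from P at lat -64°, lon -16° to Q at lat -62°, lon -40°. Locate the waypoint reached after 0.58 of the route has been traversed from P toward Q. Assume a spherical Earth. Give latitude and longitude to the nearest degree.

≈ lat -63°, lon -30°

The haversine formula gives a central angle δ ≈ 0.192 rad (11.0°) between the endpoints.
Interpolate at f = 0.58 with slerp weights a = sin((1−f)δ)/sin δ ≈ 0.422, b = sin(fδ)/sin δ ≈ 0.582.
p = a·p₁ + b·p₂ ≈ (0.387, -0.227, -0.894); φ = arcsin(p_z) ≈ -63.33°, λ = atan2(p_y, p_x) ≈ -30.35°.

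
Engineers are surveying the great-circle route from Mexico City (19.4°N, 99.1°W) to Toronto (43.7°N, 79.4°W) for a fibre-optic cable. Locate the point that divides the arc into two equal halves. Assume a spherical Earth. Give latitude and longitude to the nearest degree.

From cos δ = sin φ₁ sin φ₂ + cos φ₁ cos φ₂ cos Δλ, the central angle is δ ≈ 0.513 rad (29.4°).
Interpolate at f = 1/2 with slerp weights a = sin((1−f)δ)/sin δ ≈ 0.517, b = sin(fδ)/sin δ ≈ 0.517.
p = a·p₁ + b·p₂ ≈ (-0.008, -0.849, 0.529); φ = arcsin(p_z) ≈ 31.92°, λ = atan2(p_y, p_x) ≈ -90.56°.

≈ 32°N, 91°W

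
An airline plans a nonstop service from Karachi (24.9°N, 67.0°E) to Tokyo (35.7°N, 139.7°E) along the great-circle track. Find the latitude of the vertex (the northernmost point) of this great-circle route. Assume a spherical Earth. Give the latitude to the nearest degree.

≈ 37°N

The great circle lies in the plane with unit normal n̂ = (p₁ × p₂)/|p₁ × p₂|.
Here n̂_z ≈ +0.794; the vertex latitude is φ_max = arccos|n̂_z| ≈ 37.4°.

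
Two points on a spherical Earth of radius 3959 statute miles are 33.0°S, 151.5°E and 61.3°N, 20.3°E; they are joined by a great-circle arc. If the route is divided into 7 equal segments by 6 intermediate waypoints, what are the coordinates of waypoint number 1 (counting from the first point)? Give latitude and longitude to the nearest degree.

Write both endpoints as unit vectors p₁, p₂ with components (cos φ cos λ, cos φ sin λ, sin φ).
The central angle between the endpoints is δ = arccos(p₁·p₂) ≈ 2.408 rad (138.0°).
Interpolate at f = 1/7 with slerp weights a = sin((1−f)δ)/sin δ ≈ 1.316, b = sin(fδ)/sin δ ≈ 0.504.
p = a·p₁ + b·p₂ ≈ (-0.743, 0.611, -0.275); φ = arcsin(p_z) ≈ -15.94°, λ = atan2(p_y, p_x) ≈ 140.58°.

≈ 16°S, 141°E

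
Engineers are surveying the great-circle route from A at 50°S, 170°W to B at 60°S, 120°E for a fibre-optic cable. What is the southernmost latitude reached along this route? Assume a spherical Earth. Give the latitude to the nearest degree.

≈ 62°S

The great circle lies in the plane with unit normal n̂ = (p₁ × p₂)/|p₁ × p₂|.
Here n̂_z ≈ -0.476; the vertex latitude is φ_max = arccos|n̂_z| ≈ 61.6°.
Check via Clairaut: cos φ_max = |cos φ₁| · sin C = cos(50.0°)·sin(132.2°) ≈ 0.476, again giving ≈ 61.6°.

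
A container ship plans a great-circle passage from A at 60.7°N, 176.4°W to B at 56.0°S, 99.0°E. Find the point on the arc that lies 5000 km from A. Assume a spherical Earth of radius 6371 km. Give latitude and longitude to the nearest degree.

≈ 24°N, 147°E

Write both endpoints as unit vectors p₁, p₂ with components (cos φ cos λ, cos φ sin λ, sin φ).
The central angle between the endpoints is δ = arccos(p₁·p₂) ≈ 2.342 rad (134.2°). The total great-circle distance is δ·R ≈ 2.342 × 6371 ≈ 14923 km, so the target fraction is f = 5000/14923 ≈ 0.335.
Interpolate at f ≈ 0.335 with slerp weights a = sin((1−f)δ)/sin δ ≈ 1.395, b = sin(fδ)/sin δ ≈ 0.986.
p = a·p₁ + b·p₂ ≈ (-0.768, 0.502, 0.399); φ = arcsin(p_z) ≈ 23.52°, λ = atan2(p_y, p_x) ≈ 146.83°.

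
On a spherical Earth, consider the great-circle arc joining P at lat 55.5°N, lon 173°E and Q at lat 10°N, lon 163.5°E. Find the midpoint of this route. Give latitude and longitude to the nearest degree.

≈ lat 33°N, lon 167°E

Write both endpoints as unit vectors p₁, p₂ with components (cos φ cos λ, cos φ sin λ, sin φ).
The central angle between the endpoints is δ = arccos(p₁·p₂) ≈ 0.805 rad (46.1°).
Interpolate at f = 1/2 with slerp weights a = sin((1−f)δ)/sin δ ≈ 0.543, b = sin(fδ)/sin δ ≈ 0.543.
p = a·p₁ + b·p₂ ≈ (-0.819, 0.190, 0.542); φ = arcsin(p_z) ≈ 32.83°, λ = atan2(p_y, p_x) ≈ 166.97°.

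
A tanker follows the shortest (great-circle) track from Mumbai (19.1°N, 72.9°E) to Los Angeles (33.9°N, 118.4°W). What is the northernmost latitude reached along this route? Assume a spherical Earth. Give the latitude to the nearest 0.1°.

≈ 79.1°N

The great circle lies in the plane with unit normal n̂ = (p₁ × p₂)/|p₁ × p₂|.
Here n̂_z ≈ +0.190; the vertex latitude is φ_max = arccos|n̂_z| ≈ 79.1°.
Check via Clairaut: cos φ_max = |cos φ₁| · sin C = cos(19.1°)·sin(11.6°) ≈ 0.190, again giving ≈ 79.1°.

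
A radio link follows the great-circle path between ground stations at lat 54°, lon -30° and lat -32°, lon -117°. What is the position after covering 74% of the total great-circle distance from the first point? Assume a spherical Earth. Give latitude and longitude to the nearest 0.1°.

Convert each endpoint to a unit vector on the sphere (x = cos φ cos λ, y = cos φ sin λ, z = sin φ).
The central angle between the endpoints is δ = arccos(p₁·p₂) ≈ 1.985 rad (113.7°).
Interpolate at f = 0.74 with slerp weights a = sin((1−f)δ)/sin δ ≈ 0.539, b = sin(fδ)/sin δ ≈ 1.087.
p = a·p₁ + b·p₂ ≈ (-0.144, -0.980, -0.140); φ = arcsin(p_z) ≈ -8.03°, λ = atan2(p_y, p_x) ≈ -98.36°.

≈ lat -8.0°, lon -98.4°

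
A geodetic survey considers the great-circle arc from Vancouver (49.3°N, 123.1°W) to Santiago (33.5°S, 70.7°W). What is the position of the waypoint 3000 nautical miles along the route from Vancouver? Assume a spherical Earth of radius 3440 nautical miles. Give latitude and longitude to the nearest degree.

Convert each endpoint to a unit vector on the sphere (x = cos φ cos λ, y = cos φ sin λ, z = sin φ).
The central angle between the endpoints is δ = arccos(p₁·p₂) ≈ 1.658 rad (95.0°). The total great-circle distance is δ·R ≈ 1.658 × 3440 ≈ 5702 nmi, so the target fraction is f = 3000/5702 ≈ 0.526.
Interpolate at f ≈ 0.526 with slerp weights a = sin((1−f)δ)/sin δ ≈ 0.710, b = sin(fδ)/sin δ ≈ 0.769.
p = a·p₁ + b·p₂ ≈ (-0.041, -0.993, 0.114); φ = arcsin(p_z) ≈ 6.54°, λ = atan2(p_y, p_x) ≈ -92.36°.

≈ 7°N, 92°W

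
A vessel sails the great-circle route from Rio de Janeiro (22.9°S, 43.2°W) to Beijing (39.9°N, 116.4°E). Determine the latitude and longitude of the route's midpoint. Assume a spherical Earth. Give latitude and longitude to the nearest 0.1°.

From cos δ = sin φ₁ sin φ₂ + cos φ₁ cos φ₂ cos Δλ, the central angle is δ ≈ 2.719 rad (155.8°).
Interpolate at f = 1/2 with slerp weights a = sin((1−f)δ)/sin δ ≈ 2.383, b = sin(fδ)/sin δ ≈ 2.383.
p = a·p₁ + b·p₂ ≈ (0.787, 0.135, 0.601); φ = arcsin(p_z) ≈ 36.97°, λ = atan2(p_y, p_x) ≈ 9.71°.

≈ 37.0°N, 9.7°E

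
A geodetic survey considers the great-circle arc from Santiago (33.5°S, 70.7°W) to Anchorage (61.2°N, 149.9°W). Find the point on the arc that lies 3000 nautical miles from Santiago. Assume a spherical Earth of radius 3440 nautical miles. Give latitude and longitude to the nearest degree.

≈ 11°N, 95°W

From cos δ = sin φ₁ sin φ₂ + cos φ₁ cos φ₂ cos Δλ, the central angle is δ ≈ 1.991 rad (114.1°). The total great-circle distance is δ·R ≈ 1.991 × 3440 ≈ 6851 nmi, so the target fraction is f = 3000/6851 ≈ 0.438.
Interpolate at f ≈ 0.438 with slerp weights a = sin((1−f)δ)/sin δ ≈ 0.986, b = sin(fδ)/sin δ ≈ 0.839.
p = a·p₁ + b·p₂ ≈ (-0.078, -0.978, 0.191); φ = arcsin(p_z) ≈ 11.01°, λ = atan2(p_y, p_x) ≈ -94.55°.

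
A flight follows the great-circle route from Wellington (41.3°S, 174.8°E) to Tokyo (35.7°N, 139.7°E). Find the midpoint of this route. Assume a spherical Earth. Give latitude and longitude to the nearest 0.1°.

Convert each endpoint to a unit vector on the sphere (x = cos φ cos λ, y = cos φ sin λ, z = sin φ).
The central angle between the endpoints is δ = arccos(p₁·p₂) ≈ 1.457 rad (83.5°).
Interpolate at f = 1/2 with slerp weights a = sin((1−f)δ)/sin δ ≈ 0.670, b = sin(fδ)/sin δ ≈ 0.670.
p = a·p₁ + b·p₂ ≈ (-0.916, 0.398, -0.051); φ = arcsin(p_z) ≈ -2.94°, λ = atan2(p_y, p_x) ≈ 156.55°.

≈ (2.9°S, 156.5°E)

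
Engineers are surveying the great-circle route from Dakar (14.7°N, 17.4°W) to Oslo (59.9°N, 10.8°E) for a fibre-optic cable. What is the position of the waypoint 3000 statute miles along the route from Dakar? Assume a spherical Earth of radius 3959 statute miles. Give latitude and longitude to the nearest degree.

≈ 55°N, 4°E

Convert each endpoint to a unit vector on the sphere (x = cos φ cos λ, y = cos φ sin λ, z = sin φ).
The central angle between the endpoints is δ = arccos(p₁·p₂) ≈ 0.867 rad (49.7°). The total great-circle distance is δ·R ≈ 0.867 × 3959 ≈ 3433 mi, so the target fraction is f = 3000/3433 ≈ 0.874.
Interpolate at f ≈ 0.874 with slerp weights a = sin((1−f)δ)/sin δ ≈ 0.143, b = sin(fδ)/sin δ ≈ 0.901.
p = a·p₁ + b·p₂ ≈ (0.576, 0.043, 0.816); φ = arcsin(p_z) ≈ 54.71°, λ = atan2(p_y, p_x) ≈ 4.30°.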